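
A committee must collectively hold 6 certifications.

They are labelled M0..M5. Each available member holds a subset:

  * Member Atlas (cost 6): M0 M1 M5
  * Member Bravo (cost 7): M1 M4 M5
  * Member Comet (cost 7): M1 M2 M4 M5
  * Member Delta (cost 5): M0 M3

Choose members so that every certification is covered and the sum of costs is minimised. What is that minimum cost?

Comet, Delta together cover every certification (Comet ∪ Delta = {M0, M1, M2, M3, M4, M5}); total cost 7 + 5 = 12.
No covering selection has total cost below 12.

12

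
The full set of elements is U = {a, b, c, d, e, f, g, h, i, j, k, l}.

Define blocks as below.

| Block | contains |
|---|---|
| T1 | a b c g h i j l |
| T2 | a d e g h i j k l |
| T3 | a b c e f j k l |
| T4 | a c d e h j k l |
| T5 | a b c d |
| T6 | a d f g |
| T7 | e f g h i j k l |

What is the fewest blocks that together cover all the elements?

T5 and T7 cover everything between them: the union {a, b, c, d, e, f, g, h, i, j, k, l} is all of U.
No single block has all 12 elements (the largest, T2, has 9), so 2 is optimal.

2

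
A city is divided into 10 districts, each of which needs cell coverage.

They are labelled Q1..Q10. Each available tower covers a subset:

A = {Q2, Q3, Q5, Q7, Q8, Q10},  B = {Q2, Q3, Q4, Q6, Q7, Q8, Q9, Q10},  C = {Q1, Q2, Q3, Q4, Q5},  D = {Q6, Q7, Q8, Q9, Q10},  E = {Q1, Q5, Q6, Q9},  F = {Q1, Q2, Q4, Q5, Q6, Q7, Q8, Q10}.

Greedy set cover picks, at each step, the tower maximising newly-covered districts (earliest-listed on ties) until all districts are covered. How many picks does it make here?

Greedy: pick B (covers 8 new) → pick C (covers 2 new). Total picks: 2.

2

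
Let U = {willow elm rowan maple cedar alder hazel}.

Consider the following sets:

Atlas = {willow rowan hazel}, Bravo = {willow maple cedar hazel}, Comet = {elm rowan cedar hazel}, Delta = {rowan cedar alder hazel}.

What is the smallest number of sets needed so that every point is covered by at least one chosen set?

3

Take {Bravo, Comet, Delta}. Their union is {willow, elm, rowan, maple, cedar, alder, hazel}, which is all 7 points.
Only Comet contains elm, so Comet is forced; the remaining 3 points need at least 2 more sets (each remaining set adds at most 2) — so at least 3 sets are needed, and 3 is optimal.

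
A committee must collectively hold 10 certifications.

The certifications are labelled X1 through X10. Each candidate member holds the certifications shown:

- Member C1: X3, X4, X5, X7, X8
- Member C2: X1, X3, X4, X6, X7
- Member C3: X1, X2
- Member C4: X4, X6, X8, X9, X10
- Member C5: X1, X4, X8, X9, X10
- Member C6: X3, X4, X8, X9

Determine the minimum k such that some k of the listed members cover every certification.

Take {C1, C3, C4}. Their union is {X1, X2, X3, X4, X5, X6, X7, X8, X9, X10}, which is all 10 certifications.
Only C3 contains X2, so C3 is forced; the remaining 8 certifications need at least 2 more members (each remaining member adds at most 5) — so at least 3 members are needed, and 3 is optimal.

3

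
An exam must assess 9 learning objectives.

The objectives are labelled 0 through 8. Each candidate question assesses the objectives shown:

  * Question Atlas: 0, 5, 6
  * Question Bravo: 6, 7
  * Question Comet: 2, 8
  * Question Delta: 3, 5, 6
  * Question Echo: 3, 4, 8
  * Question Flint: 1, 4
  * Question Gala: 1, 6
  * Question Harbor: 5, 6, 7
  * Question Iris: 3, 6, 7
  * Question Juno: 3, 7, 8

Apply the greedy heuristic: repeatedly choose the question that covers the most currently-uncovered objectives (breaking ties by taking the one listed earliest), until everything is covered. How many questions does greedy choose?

Greedy: pick Atlas (covers 3 new) → pick Echo (covers 3 new) → pick Bravo (covers 1 new) → pick Comet (covers 1 new) → pick Flint (covers 1 new). Total picks: 5.
(The true minimum cover uses only 4 questions, so greedy is not optimal here.)

5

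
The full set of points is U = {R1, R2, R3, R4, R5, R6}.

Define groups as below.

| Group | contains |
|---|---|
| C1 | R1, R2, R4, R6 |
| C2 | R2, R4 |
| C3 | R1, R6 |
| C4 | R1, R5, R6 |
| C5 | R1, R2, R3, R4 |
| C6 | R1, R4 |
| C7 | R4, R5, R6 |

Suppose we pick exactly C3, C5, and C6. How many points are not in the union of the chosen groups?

1

Union of C3, C5, C6 = {R1, R2, R3, R4, R6}.
Not covered: R5 — 1 point.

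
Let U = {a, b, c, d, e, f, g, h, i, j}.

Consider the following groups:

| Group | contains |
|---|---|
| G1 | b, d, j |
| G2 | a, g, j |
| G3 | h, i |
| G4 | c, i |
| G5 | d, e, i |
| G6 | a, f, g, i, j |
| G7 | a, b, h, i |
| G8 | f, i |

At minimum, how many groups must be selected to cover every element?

4

G4 and G5 and G6 and G7 together: G4 ∪ G5 ∪ G6 ∪ G7 = {a, b, c, d, e, f, g, h, i, j} — every element is covered.
No 3 of the 8 groups cover everything (all 56 combinations miss at least one element), so 4 is optimal.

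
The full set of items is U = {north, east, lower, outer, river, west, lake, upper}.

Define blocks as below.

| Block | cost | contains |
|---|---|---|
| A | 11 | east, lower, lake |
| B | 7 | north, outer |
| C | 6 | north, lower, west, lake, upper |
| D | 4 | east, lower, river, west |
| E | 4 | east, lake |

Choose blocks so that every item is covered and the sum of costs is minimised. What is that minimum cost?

B, C, D together cover every item (B ∪ C ∪ D = {north, east, lower, outer, river, west, lake, upper}); total cost 7 + 6 + 4 = 17.
No covering selection has total cost below 17.

17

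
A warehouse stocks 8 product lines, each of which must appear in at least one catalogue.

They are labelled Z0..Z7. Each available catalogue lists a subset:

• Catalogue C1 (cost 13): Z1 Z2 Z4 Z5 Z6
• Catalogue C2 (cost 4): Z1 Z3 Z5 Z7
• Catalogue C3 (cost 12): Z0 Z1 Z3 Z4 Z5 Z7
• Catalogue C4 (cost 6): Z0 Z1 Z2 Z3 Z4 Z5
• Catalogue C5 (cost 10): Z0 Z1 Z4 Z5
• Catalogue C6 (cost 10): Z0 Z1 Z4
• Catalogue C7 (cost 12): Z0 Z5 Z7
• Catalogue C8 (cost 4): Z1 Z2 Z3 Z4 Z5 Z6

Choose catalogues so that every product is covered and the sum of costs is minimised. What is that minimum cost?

C2, C4, C8 together cover every product (C2 ∪ C4 ∪ C8 = {Z0, Z1, Z2, Z3, Z4, Z5, Z6, Z7}); total cost 4 + 6 + 4 = 14.
No covering selection has total cost below 14.

14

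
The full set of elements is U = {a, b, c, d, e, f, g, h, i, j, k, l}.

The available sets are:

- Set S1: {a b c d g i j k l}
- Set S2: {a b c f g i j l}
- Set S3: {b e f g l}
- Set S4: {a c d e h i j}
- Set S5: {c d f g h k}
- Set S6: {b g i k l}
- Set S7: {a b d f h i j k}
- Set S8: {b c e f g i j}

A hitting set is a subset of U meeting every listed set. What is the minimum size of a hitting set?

The 2 elements {d, g} hit every set.
No single element lies in every set, so at least 2 are needed and 2 is optimal.

2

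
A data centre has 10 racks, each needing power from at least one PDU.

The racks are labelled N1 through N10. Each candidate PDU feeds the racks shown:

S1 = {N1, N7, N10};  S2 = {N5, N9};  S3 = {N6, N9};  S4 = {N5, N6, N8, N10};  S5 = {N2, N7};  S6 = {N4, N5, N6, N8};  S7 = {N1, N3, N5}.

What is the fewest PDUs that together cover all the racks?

5

S1 and S3 and S5 and S6 and S7 together: S1 ∪ S3 ∪ S5 ∪ S6 ∪ S7 = {N1, N2, N3, N4, N5, N6, N7, N8, N9, N10} — every rack is covered.
No 4 of the 7 PDUs cover everything (all 35 combinations miss at least one rack), so 5 is optimal.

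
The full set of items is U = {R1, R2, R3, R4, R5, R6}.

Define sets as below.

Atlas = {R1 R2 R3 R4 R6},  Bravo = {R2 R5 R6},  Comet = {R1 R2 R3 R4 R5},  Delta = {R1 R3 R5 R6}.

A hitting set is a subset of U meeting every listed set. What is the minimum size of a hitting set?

H = {R3, R5} meets every set (each contains at least one member of H), and |H| = 2.
No single item lies in every set, so at least 2 are needed and 2 is optimal.

2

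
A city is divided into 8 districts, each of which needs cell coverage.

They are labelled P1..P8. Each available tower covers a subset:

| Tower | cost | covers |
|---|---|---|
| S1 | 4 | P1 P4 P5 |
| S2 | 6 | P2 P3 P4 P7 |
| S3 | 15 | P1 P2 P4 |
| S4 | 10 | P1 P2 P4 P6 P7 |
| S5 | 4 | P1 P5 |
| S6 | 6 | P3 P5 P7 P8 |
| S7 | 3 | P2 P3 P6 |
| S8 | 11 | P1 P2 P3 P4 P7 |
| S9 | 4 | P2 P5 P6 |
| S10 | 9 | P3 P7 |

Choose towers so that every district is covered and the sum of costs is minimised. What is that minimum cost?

S1, S6, S7 together cover every district (S1 ∪ S6 ∪ S7 = {P1, P2, P3, P4, P5, P6, P7, P8}); total cost 4 + 6 + 3 = 13.
No covering selection has total cost below 13.

13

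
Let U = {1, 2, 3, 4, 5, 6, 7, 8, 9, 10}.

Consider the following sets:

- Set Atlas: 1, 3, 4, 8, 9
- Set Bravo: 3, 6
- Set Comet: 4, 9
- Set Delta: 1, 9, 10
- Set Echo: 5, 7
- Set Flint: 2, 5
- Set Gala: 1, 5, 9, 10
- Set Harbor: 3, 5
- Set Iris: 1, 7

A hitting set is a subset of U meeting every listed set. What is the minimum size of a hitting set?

4

Take H = {1, 5, 6, 9}. Each listed set contains at least one of these, so H is a hitting set of size 4.
The sets Bravo, Comet, Flint, Iris are pairwise disjoint, so any hitting set needs a separate point for each — at least 4. Hence 4 is optimal.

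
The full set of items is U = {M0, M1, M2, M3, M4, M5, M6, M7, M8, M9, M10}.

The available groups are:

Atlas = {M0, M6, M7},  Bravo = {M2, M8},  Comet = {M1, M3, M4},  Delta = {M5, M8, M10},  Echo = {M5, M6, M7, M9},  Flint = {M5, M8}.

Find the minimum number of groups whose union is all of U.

5

Atlas and Bravo and Comet and Delta and Echo together: Atlas ∪ Bravo ∪ Comet ∪ Delta ∪ Echo = {M0, M1, M2, M3, M4, M5, M6, M7, M8, M9, M10} — every item is covered.
No 4 of the 6 groups cover everything (all 15 combinations miss at least one item), so 5 is optimal.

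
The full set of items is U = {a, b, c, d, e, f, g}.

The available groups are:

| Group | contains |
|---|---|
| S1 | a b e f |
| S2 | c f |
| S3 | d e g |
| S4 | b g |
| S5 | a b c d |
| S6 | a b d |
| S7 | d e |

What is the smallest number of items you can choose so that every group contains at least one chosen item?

H = {b, c, e} meets every group (each contains at least one member of H), and |H| = 3.
The groups S2, S4, S7 are pairwise disjoint, so any hitting set needs a separate item for each — at least 3. Hence 3 is optimal.

3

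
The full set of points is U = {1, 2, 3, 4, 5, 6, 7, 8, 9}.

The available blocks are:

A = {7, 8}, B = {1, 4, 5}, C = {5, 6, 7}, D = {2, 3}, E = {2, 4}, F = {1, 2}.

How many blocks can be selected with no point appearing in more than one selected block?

A, B, D are pairwise disjoint (A={7,8}; B={1,4,5}; D={2,3}).
Every remaining block overlaps one of these, and no 4 of the listed blocks are pairwise disjoint, so 3 is the maximum.

3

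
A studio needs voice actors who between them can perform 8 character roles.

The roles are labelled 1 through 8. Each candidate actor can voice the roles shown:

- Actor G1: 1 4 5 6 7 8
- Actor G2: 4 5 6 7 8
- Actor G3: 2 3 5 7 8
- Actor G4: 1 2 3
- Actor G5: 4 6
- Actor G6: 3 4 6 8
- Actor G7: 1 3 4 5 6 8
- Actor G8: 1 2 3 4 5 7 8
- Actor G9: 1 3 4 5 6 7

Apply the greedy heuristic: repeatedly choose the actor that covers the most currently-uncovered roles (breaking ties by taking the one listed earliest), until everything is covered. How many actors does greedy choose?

2

Greedy: pick G8 (covers 7 new) → pick G1 (covers 1 new). Total picks: 2.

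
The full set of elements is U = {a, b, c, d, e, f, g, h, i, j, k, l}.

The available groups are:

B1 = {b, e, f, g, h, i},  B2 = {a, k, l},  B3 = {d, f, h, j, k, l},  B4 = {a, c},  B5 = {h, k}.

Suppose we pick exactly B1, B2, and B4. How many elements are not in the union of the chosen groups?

Union of B1, B2, B4 = {a, b, c, e, f, g, h, i, k, l}.
Not covered: d, j — 2 elements.

2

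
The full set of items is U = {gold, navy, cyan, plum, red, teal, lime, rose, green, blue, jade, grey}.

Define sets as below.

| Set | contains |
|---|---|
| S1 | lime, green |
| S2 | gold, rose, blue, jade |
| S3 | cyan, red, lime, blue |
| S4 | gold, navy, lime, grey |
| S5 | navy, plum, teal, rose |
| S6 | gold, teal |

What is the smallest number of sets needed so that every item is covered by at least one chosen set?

S1, S2, S3, S4, and S5 cover everything between them: the union {gold, navy, cyan, plum, red, teal, lime, rose, green, blue, jade, grey} is all of U.
No 4 of the 6 sets cover everything (all 15 combinations miss at least one item), so 5 is optimal.

5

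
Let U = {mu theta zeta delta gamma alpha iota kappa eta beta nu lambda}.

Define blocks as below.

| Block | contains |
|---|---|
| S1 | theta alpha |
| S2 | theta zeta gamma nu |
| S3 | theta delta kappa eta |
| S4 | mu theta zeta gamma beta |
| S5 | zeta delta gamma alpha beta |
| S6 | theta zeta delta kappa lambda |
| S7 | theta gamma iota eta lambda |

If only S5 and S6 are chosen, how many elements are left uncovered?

4

Union of S5, S6 = {theta, zeta, delta, gamma, alpha, kappa, beta, lambda}.
Not covered: mu, iota, eta, nu — 4 elements.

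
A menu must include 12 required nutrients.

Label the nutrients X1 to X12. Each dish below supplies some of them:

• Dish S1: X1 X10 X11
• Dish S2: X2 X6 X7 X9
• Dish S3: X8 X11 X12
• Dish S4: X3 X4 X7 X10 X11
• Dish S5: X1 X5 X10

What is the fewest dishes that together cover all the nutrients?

4

S2 and S3 and S4 and S5 together: S2 ∪ S3 ∪ S4 ∪ S5 = {X1, X2, X3, X4, X5, X6, X7, X8, X9, X10, X11, X12} — every nutrient is covered.
Only S4 contains X3, so S4 is forced; the remaining 7 nutrients need at least 3 more dishes (each remaining dish adds at most 3) — so at least 4 dishes are needed, and 4 is optimal.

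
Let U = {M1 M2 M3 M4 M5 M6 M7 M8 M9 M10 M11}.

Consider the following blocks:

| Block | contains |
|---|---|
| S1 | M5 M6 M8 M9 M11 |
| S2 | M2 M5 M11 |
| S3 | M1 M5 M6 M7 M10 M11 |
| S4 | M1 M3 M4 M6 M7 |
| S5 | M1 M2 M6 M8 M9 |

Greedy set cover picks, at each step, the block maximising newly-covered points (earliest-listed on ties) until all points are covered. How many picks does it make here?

Greedy: pick S3 (covers 6 new) → pick S5 (covers 3 new) → pick S4 (covers 2 new). Total picks: 3.

3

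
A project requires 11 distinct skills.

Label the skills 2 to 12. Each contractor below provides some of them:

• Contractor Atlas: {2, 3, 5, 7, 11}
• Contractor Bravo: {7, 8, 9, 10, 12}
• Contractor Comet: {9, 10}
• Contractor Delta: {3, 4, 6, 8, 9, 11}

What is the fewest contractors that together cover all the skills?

Take {Atlas, Bravo, Delta}. Their union is {2, 3, 4, 5, 6, 7, 8, 9, 10, 11, 12}, which is all 11 skills.
Only Atlas contains 2, so Atlas is forced; the remaining 6 skills need at least 2 more contractors (each remaining contractor adds at most 4) — so at least 3 contractors are needed, and 3 is optimal.

3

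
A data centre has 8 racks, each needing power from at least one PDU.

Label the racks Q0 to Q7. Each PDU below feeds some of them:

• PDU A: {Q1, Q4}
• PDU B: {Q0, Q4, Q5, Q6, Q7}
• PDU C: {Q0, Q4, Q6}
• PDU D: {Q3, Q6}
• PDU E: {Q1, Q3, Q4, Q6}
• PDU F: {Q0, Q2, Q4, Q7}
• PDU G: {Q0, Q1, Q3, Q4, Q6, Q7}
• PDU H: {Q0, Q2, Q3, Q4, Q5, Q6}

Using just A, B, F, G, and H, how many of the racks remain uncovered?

Union of A, B, F, G, H = {Q0, Q1, Q2, Q3, Q4, Q5, Q6, Q7} — that's every rack, so 0 are uncovered.

0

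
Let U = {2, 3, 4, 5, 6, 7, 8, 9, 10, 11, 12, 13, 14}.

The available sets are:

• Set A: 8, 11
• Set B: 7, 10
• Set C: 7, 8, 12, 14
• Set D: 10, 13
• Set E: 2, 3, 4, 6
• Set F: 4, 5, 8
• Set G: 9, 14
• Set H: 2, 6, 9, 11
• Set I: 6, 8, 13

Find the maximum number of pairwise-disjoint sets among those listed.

A, D, E, G are pairwise disjoint (A={8,11}; D={10,13}; E={2,3,4,6}; G={9,14}).
Every remaining set overlaps one of these, and no 5 of the listed sets are pairwise disjoint, so 4 is the maximum.

4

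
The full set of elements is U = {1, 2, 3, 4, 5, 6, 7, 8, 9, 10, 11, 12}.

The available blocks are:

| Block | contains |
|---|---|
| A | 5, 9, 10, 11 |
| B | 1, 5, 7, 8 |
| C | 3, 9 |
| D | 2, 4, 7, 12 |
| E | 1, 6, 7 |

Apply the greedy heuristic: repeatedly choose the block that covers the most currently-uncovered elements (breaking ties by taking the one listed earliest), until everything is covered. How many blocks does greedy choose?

Greedy: pick A (covers 4 new) → pick D (covers 4 new) → pick B (covers 2 new) → pick C (covers 1 new) → pick E (covers 1 new). Total picks: 5.

5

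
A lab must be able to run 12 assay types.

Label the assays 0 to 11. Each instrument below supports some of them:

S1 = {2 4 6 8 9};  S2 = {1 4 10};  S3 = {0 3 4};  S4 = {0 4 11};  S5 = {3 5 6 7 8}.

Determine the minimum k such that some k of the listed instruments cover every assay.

4

Take {S1, S2, S4, S5}. Their union is {0, 1, 2, 3, 4, 5, 6, 7, 8, 9, 10, 11}, which is all 12 assays.
Only S1 contains 2, so S1 is forced; the remaining 7 assays need at least 3 more instruments (each remaining instrument adds at most 3) — so at least 4 instruments are needed, and 4 is optimal.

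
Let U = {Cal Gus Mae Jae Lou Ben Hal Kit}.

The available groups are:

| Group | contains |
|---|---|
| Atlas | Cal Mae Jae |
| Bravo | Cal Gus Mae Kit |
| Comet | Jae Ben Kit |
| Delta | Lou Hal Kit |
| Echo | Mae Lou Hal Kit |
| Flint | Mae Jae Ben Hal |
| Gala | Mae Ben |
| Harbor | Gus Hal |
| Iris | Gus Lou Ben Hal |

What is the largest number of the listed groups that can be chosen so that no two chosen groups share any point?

2

Atlas, Delta are pairwise disjoint (Atlas={Cal,Mae,Jae}; Delta={Lou,Hal,Kit}).
Every remaining group overlaps one of these, and no 3 of the listed groups are pairwise disjoint, so 2 is the maximum.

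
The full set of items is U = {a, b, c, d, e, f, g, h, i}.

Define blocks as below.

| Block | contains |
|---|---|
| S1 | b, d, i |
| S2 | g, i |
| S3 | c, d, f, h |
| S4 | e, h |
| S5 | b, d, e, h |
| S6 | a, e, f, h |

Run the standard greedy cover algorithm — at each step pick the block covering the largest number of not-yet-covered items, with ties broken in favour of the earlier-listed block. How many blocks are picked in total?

Greedy: pick S3 (covers 4 new) → pick S1 (covers 2 new) → pick S6 (covers 2 new) → pick S2 (covers 1 new). Total picks: 4.

4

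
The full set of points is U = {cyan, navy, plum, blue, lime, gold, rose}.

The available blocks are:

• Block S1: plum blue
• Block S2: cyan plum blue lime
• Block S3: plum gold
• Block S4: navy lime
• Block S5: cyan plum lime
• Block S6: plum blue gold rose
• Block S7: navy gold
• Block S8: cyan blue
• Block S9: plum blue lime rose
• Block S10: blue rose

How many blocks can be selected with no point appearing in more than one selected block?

3

S3, S4, S10 are pairwise disjoint (S3={plum,gold}; S4={navy,lime}; S10={blue,rose}).
Every remaining block overlaps one of these, and no 4 of the listed blocks are pairwise disjoint, so 3 is the maximum.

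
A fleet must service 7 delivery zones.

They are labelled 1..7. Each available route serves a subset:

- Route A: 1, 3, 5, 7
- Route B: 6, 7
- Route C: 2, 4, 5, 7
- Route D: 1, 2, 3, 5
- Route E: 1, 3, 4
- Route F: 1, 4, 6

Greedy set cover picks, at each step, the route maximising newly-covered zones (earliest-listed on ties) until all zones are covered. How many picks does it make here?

3

Greedy: pick A (covers 4 new) → pick C (covers 2 new) → pick B (covers 1 new). Total picks: 3.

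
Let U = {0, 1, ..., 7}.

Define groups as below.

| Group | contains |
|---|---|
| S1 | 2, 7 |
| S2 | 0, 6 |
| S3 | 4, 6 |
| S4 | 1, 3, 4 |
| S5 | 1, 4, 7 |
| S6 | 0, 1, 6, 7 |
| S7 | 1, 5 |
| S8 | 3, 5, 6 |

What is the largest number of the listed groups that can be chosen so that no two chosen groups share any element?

3

S1, S2, S4 are pairwise disjoint (S1={2,7}; S2={0,6}; S4={1,3,4}).
Every remaining group overlaps one of these, and no 4 of the listed groups are pairwise disjoint, so 3 is the maximum.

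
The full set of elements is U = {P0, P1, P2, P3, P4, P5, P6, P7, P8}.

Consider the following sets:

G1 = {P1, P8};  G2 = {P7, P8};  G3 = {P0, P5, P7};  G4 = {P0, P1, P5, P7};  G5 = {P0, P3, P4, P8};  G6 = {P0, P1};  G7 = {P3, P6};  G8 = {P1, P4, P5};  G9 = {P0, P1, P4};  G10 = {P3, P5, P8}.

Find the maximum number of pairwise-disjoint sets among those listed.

3

G2, G6, G7 are pairwise disjoint (G2={P7,P8}; G6={P0,P1}; G7={P3,P6}).
Every remaining set overlaps one of these, and no 4 of the listed sets are pairwise disjoint, so 3 is the maximum.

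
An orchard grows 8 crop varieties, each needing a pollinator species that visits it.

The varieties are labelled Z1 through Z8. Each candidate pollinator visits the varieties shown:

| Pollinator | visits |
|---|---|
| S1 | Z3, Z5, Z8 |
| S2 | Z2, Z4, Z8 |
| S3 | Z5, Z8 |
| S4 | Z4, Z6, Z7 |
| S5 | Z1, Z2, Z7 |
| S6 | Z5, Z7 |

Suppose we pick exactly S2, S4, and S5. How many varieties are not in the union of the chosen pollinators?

Union of S2, S4, S5 = {Z1, Z2, Z4, Z6, Z7, Z8}.
Not covered: Z3, Z5 — 2 varieties.

2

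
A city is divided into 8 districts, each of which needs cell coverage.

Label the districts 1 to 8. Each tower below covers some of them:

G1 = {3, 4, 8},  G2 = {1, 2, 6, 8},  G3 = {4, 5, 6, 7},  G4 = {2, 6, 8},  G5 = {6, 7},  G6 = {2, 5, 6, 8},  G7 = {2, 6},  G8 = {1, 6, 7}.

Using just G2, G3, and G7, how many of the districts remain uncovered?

1

Union of G2, G3, G7 = {1, 2, 4, 5, 6, 7, 8}.
Not covered: 3 — 1 district.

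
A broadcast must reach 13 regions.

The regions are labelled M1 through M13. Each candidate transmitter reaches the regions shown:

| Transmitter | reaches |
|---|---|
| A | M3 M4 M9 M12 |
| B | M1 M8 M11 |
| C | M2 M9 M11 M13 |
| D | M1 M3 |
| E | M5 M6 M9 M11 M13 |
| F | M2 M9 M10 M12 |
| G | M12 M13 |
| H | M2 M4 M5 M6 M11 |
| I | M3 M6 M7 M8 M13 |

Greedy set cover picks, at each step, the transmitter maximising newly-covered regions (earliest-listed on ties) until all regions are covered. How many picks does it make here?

Greedy: pick E (covers 5 new) → pick A (covers 3 new) → pick B (covers 2 new) → pick F (covers 2 new) → pick I (covers 1 new). Total picks: 5.
(The true minimum cover uses only 4 transmitters, so greedy is not optimal here.)

5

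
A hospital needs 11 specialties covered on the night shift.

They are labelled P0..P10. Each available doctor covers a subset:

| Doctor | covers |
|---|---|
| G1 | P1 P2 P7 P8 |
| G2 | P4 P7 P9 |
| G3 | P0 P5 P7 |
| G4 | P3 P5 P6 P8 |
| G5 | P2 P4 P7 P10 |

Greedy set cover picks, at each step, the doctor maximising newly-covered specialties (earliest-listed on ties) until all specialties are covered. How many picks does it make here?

5

Greedy: pick G1 (covers 4 new) → pick G4 (covers 3 new) → pick G2 (covers 2 new) → pick G3 (covers 1 new) → pick G5 (covers 1 new). Total picks: 5.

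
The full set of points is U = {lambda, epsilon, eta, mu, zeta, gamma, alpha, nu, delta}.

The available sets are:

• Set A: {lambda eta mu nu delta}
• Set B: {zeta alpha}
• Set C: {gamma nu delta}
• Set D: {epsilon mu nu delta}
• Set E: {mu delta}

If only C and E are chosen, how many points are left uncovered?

Union of C, E = {mu, gamma, nu, delta}.
Not covered: lambda, epsilon, eta, zeta, alpha — 5 points.

5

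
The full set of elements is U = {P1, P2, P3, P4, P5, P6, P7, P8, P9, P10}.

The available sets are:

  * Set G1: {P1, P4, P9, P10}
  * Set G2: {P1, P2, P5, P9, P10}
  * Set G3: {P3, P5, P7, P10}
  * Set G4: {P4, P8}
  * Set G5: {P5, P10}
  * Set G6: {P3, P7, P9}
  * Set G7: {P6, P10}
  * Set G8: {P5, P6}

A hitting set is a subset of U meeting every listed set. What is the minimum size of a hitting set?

4

Take H = {P5, P7, P8, P10}. Each listed set contains at least one of these, so H is a hitting set of size 4.
No choice of 3 elements meets every set, so 4 is the minimum.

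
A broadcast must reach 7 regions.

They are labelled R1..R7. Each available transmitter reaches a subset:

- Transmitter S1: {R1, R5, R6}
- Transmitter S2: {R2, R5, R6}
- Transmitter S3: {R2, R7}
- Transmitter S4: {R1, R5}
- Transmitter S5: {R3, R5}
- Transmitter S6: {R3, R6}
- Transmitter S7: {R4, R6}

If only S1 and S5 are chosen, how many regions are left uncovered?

3

Union of S1, S5 = {R1, R3, R5, R6}.
Not covered: R2, R4, R7 — 3 regions.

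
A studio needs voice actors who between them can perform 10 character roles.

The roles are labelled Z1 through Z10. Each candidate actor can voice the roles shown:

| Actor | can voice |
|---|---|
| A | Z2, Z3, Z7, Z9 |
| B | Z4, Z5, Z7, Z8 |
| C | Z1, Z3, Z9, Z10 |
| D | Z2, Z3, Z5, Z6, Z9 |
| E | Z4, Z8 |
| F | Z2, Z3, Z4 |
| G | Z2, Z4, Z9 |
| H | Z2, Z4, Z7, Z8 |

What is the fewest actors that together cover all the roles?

B and C and D together: B ∪ C ∪ D = {Z1, Z2, Z3, Z4, Z5, Z6, Z7, Z8, Z9, Z10} — every role is covered.
Only C contains Z1, so C is forced; the remaining 6 roles need at least 2 more actors (each remaining actor adds at most 4) — so at least 3 actors are needed, and 3 is optimal.

3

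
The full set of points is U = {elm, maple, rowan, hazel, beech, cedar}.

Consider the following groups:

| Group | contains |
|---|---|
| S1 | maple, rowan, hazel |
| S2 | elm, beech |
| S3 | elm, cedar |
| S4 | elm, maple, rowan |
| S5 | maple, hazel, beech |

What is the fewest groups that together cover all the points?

S3, S4, and S5 cover everything between them: the union {elm, maple, rowan, hazel, beech, cedar} is all of U.
Only S3 contains cedar, so S3 is forced; the remaining 4 points need at least 2 more groups (each remaining group adds at most 3) — so at least 3 groups are needed, and 3 is optimal.

3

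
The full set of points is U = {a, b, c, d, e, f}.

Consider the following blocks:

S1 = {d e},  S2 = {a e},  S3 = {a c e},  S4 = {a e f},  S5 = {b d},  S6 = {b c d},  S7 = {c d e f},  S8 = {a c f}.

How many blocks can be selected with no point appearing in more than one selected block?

2

S4, S6 are pairwise disjoint (S4={a,e,f}; S6={b,c,d}).
Every remaining block overlaps one of these, and no 3 of the listed blocks are pairwise disjoint, so 2 is the maximum.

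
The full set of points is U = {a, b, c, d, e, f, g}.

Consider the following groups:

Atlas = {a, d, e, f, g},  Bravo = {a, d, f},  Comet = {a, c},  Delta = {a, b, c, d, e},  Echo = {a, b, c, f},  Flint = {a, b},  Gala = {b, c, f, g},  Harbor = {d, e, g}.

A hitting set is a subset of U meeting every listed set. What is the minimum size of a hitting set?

2

H = {a, g} meets every group (each contains at least one member of H), and |H| = 2.
The groups Comet, Harbor are pairwise disjoint, so any hitting set needs a separate point for each — at least 2. Hence 2 is optimal.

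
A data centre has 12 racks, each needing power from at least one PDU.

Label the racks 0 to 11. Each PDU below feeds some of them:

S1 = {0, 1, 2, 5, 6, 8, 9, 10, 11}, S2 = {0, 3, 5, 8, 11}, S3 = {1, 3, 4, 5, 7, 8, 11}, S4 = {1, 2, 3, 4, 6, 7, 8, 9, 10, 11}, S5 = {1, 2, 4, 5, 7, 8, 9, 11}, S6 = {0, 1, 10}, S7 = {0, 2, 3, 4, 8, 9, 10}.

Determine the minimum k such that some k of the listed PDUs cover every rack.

2

Take {S2, S4}. Their union is {0, 1, 2, 3, 4, 5, 6, 7, 8, 9, 10, 11}, which is all 12 racks.
No single PDU has all 12 racks (the largest, S4, has 10), so 2 is optimal.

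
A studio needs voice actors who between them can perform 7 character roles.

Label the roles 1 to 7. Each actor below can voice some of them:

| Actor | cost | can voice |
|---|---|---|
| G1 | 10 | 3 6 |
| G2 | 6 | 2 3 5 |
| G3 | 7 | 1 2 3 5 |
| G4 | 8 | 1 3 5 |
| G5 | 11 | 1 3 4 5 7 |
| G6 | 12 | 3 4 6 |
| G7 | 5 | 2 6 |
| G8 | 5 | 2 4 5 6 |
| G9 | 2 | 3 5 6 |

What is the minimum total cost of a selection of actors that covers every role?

G5, G7 together cover every role (G5 ∪ G7 = {1, 2, 3, 4, 5, 6, 7}); total cost 11 + 5 = 16.
The greedy pick G9, G8, G5 costs 18; no covering selection beats 16.

16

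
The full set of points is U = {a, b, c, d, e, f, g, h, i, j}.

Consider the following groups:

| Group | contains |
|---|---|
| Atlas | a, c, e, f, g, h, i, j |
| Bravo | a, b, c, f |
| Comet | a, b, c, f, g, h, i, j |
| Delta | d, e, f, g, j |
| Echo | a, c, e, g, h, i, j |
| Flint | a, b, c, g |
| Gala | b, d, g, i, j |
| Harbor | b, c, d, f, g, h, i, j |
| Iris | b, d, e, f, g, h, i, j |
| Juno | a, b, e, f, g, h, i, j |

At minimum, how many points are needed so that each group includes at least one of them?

2

Take T = {c, g}. Each listed group contains at least one of these, so T is a hitting set of size 2.
No single point lies in every group, so at least 2 are needed and 2 is optimal.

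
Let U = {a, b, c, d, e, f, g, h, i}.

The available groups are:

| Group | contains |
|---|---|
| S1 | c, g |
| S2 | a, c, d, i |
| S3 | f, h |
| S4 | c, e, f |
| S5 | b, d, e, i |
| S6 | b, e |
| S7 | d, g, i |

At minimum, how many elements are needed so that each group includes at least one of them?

4

T = {b, c, d, f} meets every group (each contains at least one member of T), and |T| = 4.
No choice of 3 elements meets every group, so 4 is the minimum.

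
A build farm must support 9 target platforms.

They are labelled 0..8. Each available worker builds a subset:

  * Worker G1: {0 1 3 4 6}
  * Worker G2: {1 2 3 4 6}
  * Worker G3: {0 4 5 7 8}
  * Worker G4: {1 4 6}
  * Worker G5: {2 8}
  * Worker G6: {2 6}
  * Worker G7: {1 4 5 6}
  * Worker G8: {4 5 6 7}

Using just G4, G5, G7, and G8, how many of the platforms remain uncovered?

Union of G4, G5, G7, G8 = {1, 2, 4, 5, 6, 7, 8}.
Not covered: 0, 3 — 2 platforms.

2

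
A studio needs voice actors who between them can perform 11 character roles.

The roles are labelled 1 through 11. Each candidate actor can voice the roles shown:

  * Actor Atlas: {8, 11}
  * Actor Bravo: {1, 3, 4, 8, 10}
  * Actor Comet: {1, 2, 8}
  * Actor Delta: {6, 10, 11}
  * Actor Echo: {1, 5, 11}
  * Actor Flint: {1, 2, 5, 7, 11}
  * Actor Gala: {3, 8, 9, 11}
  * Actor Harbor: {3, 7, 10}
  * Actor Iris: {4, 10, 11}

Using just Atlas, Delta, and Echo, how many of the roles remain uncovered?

5

Union of Atlas, Delta, Echo = {1, 5, 6, 8, 10, 11}.
Not covered: 2, 3, 4, 7, 9 — 5 roles.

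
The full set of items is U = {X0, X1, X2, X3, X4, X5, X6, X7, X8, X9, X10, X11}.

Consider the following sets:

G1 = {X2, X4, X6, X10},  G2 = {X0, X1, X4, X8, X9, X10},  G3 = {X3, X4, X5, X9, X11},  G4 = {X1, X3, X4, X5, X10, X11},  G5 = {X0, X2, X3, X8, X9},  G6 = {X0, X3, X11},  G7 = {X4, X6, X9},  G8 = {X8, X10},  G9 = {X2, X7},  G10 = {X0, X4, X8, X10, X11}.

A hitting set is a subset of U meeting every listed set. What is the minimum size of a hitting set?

4

H = {X2, X3, X8, X9} meets every set (each contains at least one member of H), and |H| = 4.
The sets G6, G7, G8, G9 are pairwise disjoint, so any hitting set needs a separate item for each — at least 4. Hence 4 is optimal.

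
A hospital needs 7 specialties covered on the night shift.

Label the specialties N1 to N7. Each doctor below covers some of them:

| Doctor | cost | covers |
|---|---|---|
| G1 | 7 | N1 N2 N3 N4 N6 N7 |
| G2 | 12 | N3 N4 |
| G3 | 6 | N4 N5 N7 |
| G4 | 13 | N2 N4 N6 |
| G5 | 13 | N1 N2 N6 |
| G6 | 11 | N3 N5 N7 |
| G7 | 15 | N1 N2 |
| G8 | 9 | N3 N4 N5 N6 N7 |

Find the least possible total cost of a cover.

G1, G3 together cover every specialty (G1 ∪ G3 = {N1, N2, N3, N4, N5, N6, N7}); total cost 7 + 6 = 13.
No covering selection has total cost below 13.

13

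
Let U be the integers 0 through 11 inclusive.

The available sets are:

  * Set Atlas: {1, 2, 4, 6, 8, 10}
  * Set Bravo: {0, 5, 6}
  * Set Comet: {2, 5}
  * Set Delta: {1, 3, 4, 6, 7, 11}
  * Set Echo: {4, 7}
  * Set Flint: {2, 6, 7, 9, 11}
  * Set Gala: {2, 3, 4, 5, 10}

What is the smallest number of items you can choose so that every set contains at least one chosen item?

The 3 items {2, 4, 6} hit every set.
No choice of 2 items meets every set, so 3 is the minimum.

3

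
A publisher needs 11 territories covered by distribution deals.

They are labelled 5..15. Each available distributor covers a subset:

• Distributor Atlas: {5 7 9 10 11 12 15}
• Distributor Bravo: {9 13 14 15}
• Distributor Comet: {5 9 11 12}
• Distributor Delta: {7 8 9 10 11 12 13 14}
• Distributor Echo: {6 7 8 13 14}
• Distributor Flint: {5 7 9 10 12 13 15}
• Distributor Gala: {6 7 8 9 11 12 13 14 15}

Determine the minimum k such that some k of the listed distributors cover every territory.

Atlas and Echo together: Atlas ∪ Echo = {5, 6, 7, 8, 9, 10, 11, 12, 13, 14, 15} — every territory is covered.
No single distributor has all 11 territories (the largest, Gala, has 9), so 2 is optimal.

2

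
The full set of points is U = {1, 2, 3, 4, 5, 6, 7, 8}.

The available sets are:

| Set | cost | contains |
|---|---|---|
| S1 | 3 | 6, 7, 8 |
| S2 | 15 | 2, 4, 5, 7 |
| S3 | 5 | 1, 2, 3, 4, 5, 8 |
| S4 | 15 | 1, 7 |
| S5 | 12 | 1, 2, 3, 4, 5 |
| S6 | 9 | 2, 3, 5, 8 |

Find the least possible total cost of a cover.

8

S1, S3 together cover every point (S1 ∪ S3 = {1, 2, 3, 4, 5, 6, 7, 8}); total cost 3 + 5 = 8.
No covering selection has total cost below 8.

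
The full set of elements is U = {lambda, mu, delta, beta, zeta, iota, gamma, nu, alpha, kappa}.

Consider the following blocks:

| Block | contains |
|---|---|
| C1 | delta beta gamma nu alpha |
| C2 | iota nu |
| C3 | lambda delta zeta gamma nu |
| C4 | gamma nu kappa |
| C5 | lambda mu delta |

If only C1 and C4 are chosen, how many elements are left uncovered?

4

Union of C1, C4 = {delta, beta, gamma, nu, alpha, kappa}.
Not covered: lambda, mu, zeta, iota — 4 elements.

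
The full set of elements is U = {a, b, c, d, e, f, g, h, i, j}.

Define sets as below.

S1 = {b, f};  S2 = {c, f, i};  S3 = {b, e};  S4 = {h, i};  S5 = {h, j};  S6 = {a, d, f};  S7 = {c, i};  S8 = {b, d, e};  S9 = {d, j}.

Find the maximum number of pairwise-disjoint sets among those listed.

S3, S5, S6, S7 are pairwise disjoint (S3={b,e}; S5={h,j}; S6={a,d,f}; S7={c,i}).
Every remaining set overlaps one of these, and no 5 of the listed sets are pairwise disjoint, so 4 is the maximum.

4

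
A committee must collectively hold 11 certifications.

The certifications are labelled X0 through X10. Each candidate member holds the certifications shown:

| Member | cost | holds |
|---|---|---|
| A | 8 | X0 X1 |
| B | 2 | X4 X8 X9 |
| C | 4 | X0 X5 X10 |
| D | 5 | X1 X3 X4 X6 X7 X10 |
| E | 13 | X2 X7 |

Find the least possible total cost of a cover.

24

B, C, D, E together cover every certification (B ∪ C ∪ D ∪ E = {X0, X1, X2, X3, X4, X5, X6, X7, X8, X9, X10}); total cost 2 + 4 + 5 + 13 = 24.
No covering selection has total cost below 24.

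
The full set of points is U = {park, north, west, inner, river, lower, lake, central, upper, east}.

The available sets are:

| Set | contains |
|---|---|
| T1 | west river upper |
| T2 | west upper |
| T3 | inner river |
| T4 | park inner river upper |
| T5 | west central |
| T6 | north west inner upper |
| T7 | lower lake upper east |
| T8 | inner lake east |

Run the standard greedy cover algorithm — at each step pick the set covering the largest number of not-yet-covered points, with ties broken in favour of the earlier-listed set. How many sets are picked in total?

4

Greedy: pick T4 (covers 4 new) → pick T7 (covers 3 new) → pick T5 (covers 2 new) → pick T6 (covers 1 new). Total picks: 4.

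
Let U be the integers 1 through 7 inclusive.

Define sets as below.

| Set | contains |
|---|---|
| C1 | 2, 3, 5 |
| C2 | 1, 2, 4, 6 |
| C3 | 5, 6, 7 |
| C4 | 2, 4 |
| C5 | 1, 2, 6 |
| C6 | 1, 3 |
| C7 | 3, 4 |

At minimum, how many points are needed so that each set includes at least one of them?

3

Take H = {2, 3, 5}. Each listed set contains at least one of these, so H is a hitting set of size 3.
The sets C3, C4, C6 are pairwise disjoint, so any hitting set needs a separate point for each — at least 3. Hence 3 is optimal.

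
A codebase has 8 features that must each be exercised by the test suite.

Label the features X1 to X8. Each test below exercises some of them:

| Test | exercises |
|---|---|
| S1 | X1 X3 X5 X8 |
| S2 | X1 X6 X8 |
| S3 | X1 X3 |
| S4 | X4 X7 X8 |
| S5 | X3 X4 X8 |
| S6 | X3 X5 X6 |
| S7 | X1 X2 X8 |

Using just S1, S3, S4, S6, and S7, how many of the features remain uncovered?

Union of S1, S3, S4, S6, S7 = {X1, X2, X3, X4, X5, X6, X7, X8} — that's every feature, so 0 are uncovered.

0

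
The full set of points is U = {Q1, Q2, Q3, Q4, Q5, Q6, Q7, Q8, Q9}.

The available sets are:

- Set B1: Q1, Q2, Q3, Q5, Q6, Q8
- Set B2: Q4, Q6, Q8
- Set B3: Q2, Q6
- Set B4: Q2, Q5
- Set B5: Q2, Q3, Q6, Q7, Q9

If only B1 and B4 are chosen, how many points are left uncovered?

3

Union of B1, B4 = {Q1, Q2, Q3, Q5, Q6, Q8}.
Not covered: Q4, Q7, Q9 — 3 points.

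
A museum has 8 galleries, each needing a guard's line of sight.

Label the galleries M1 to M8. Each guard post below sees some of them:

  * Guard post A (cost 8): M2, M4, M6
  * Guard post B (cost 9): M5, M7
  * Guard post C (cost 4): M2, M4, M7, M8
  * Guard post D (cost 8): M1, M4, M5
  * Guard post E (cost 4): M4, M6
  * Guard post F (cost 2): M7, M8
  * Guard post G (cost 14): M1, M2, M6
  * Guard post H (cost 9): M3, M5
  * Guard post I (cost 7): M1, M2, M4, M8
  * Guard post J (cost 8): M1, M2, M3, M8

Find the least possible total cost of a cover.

B, E, J together cover every gallery (B ∪ E ∪ J = {M1, M2, M3, M4, M5, M6, M7, M8}); total cost 9 + 4 + 8 = 21.
The greedy pick C, D, E, J costs 24; no covering selection beats 21.

21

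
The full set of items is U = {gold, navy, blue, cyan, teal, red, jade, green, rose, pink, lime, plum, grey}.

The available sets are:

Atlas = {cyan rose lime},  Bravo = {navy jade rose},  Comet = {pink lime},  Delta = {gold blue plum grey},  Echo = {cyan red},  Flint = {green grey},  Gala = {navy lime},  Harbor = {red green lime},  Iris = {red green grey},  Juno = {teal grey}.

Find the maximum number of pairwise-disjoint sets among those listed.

4

Bravo, Comet, Delta, Echo are pairwise disjoint (Bravo={navy,jade,rose}; Comet={pink,lime}; Delta={gold,blue,plum,grey}; Echo={cyan,red}).
Every remaining set overlaps one of these, and no 5 of the listed sets are pairwise disjoint, so 4 is the maximum.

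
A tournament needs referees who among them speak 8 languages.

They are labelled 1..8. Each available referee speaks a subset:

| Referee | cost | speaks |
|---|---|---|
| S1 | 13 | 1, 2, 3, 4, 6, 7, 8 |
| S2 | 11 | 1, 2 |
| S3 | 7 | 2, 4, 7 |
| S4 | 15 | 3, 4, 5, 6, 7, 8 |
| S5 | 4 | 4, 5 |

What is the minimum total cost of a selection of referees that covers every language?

S1, S5 together cover every language (S1 ∪ S5 = {1, 2, 3, 4, 5, 6, 7, 8}); total cost 13 + 4 = 17.
No covering selection has total cost below 17.

17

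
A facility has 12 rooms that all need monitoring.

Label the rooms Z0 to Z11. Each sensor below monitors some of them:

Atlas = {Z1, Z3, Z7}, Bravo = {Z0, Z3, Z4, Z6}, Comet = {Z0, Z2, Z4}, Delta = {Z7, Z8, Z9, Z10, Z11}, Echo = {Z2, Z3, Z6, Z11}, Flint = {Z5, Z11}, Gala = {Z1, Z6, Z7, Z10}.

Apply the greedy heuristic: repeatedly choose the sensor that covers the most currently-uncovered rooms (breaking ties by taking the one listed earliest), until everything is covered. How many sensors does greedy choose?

Greedy: pick Delta (covers 5 new) → pick Bravo (covers 4 new) → pick Atlas (covers 1 new) → pick Comet (covers 1 new) → pick Flint (covers 1 new). Total picks: 5.

5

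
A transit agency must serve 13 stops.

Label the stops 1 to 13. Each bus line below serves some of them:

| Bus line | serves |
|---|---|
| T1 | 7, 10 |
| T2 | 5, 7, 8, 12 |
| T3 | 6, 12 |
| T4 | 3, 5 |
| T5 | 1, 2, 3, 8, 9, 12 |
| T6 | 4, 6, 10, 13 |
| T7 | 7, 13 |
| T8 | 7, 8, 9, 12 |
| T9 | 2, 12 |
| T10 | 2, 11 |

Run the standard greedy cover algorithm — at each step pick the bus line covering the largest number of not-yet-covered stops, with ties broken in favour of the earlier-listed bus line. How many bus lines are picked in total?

4

Greedy: pick T5 (covers 6 new) → pick T6 (covers 4 new) → pick T2 (covers 2 new) → pick T10 (covers 1 new). Total picks: 4.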